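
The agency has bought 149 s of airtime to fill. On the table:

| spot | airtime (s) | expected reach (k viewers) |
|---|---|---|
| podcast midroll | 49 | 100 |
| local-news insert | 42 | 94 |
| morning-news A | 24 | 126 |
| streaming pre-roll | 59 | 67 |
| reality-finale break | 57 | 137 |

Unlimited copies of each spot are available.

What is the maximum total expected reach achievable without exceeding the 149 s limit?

6×morning-news A uses 144 of the 149 s and totals 756.
That's the maximum — no swap from here does better than 756.

756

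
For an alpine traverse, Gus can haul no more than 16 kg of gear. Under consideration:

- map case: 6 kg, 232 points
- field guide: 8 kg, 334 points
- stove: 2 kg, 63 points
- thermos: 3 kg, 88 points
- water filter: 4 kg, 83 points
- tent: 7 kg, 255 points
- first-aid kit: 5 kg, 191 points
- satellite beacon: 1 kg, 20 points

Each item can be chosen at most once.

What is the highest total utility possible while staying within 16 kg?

Map case + field guide + stove uses 16 of the 16 kg and totals 629.
The closest alternative, field guide + thermos + first-aid kit, reaches only 613.

629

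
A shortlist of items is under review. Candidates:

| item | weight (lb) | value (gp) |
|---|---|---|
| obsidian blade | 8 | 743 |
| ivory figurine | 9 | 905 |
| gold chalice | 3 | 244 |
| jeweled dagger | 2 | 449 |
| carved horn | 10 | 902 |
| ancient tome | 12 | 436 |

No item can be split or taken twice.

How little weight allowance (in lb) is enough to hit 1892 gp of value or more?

Need the lightest bundle worth ≥ 1892.
Taking obsidian blade + ivory figurine + jeweled dagger gives 2097 (≥ 1892) for 19 lb.
Below 19 lb the best achievable stays under 1892.

19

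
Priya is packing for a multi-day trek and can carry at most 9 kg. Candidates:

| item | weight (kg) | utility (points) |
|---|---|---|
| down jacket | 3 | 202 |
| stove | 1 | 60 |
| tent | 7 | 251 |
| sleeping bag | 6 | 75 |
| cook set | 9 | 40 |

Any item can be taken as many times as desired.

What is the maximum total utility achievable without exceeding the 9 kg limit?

Ranking by ratio (utility/kg): down jacket 67.33, stove 60.00, tent 35.86, sleeping bag 12.50.
The ratio ordering already packs tightly: 3×down jacket, 9 kg, 606.
That's the maximum — no swap from here does better than 606.

606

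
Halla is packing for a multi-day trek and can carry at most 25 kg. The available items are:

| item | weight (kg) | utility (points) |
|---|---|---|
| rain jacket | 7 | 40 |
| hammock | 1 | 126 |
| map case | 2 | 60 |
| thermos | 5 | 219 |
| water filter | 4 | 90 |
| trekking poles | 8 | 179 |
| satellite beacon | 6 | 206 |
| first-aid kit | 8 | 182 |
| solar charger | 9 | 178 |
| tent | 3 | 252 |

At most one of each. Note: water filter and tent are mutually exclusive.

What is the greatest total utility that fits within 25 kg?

1045

The ratio ordering already packs tightly: hammock + map case + thermos + satellite beacon + first-aid kit + tent, 25 kg, 1045.
Runner-up hammock + map case + thermos + trekking poles + satellite beacon + tent tops out at 1042.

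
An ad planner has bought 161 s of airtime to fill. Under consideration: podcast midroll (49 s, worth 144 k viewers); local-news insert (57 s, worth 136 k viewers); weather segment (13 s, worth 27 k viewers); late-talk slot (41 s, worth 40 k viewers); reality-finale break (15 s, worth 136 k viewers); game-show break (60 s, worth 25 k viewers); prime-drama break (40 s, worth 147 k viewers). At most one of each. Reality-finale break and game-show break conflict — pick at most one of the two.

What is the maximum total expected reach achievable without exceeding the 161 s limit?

Best packing: podcast midroll + local-news insert + reality-finale break + prime-drama break — 161 s, 563 total.

563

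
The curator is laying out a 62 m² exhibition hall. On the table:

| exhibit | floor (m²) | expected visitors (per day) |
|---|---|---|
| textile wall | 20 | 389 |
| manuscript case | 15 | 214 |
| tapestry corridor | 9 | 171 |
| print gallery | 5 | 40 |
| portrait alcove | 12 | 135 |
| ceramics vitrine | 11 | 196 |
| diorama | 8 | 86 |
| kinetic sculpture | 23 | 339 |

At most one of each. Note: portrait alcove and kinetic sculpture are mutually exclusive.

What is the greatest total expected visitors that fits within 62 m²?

1010

Density check — textile wall 19.45, tapestry corridor 19.00, ceramics vitrine 17.82 are the best per m².
Textile wall + manuscript case + tapestry corridor + print gallery + ceramics vitrine uses 60 of the 62 m² and totals 1010.
Nothing else feasible within 62 m² beats 1010.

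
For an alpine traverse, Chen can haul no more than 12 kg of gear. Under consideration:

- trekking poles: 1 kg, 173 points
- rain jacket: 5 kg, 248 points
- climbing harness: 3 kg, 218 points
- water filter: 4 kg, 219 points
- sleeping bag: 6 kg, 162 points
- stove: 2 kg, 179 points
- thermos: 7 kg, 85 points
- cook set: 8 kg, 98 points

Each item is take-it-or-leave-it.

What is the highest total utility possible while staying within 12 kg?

By utility per kg: trekking poles 173.00, stove 89.50, climbing harness 72.67 lead.
Greedy by ratio would take trekking poles + climbing harness + water filter + stove: 10 kg used, total 789.
Dropping climbing harness frees 3 kg; slotting in rain jacket (5 kg) lifts the total to 819 at 12 kg.
No other feasible combination exceeds 819.

819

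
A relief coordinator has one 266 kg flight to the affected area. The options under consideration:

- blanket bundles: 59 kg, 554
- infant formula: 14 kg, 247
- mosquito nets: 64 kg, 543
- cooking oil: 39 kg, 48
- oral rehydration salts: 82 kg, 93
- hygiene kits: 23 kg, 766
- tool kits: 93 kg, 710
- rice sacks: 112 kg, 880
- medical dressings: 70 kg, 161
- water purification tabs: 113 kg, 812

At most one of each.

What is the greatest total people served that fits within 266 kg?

2820

Density check — hygiene kits 33.30, infant formula 17.64, blanket bundles 9.39 are the best per kg.
Taking blanket bundles + infant formula + mosquito nets + hygiene kits + tool kits: 253 kg used, 2820 in people served.
Runner-up blanket bundles + mosquito nets + hygiene kits + rice sacks tops out at 2743.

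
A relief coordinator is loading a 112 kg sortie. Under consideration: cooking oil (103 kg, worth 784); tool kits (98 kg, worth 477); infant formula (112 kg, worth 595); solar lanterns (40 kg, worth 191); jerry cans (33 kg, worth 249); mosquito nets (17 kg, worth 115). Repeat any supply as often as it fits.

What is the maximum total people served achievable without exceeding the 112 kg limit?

By people served per kg: cooking oil 7.61, jerry cans 7.55, mosquito nets 6.76, infant formula 5.31 lead.
Best packing: cooking oil — 103 kg, 784 total.
No other feasible combination exceeds 784.

784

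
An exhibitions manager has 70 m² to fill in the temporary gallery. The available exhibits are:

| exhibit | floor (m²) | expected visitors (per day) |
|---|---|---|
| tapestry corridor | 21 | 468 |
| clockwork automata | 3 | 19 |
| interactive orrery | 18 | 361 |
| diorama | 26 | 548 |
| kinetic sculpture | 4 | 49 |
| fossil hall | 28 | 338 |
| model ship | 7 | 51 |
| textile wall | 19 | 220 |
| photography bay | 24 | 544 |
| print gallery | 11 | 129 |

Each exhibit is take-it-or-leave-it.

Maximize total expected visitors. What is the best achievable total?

By expected visitors per m²: photography bay 22.67, tapestry corridor 22.29, diorama 21.08, interactive orrery 20.06 lead.
Taking the top-ratio exhibits first gives tapestry corridor + clockwork automata + interactive orrery + kinetic sculpture + photography bay for 1441 (70 m²).
Replace tapestry corridor and clockwork automata and kinetic sculpture with diorama: the trade gains 12 net, giving 1453 at 68 m².
That's the maximum — no swap from here does better than 1453.

1453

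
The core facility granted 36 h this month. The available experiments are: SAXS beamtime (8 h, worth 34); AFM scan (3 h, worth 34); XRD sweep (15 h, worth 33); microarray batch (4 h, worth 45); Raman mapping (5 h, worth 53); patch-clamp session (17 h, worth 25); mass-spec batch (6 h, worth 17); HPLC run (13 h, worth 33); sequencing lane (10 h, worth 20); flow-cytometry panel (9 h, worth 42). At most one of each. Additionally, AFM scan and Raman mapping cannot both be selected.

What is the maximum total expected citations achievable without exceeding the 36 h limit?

Ranking by ratio (expected citations/h): AFM scan 11.33, microarray batch 11.25, Raman mapping 10.60.
SAXS beamtime + microarray batch + Raman mapping + sequencing lane + flow-cytometry panel uses 36 of the 36 h and totals 194.
An exhaustive check of the 1024 subsets confirms 194.

194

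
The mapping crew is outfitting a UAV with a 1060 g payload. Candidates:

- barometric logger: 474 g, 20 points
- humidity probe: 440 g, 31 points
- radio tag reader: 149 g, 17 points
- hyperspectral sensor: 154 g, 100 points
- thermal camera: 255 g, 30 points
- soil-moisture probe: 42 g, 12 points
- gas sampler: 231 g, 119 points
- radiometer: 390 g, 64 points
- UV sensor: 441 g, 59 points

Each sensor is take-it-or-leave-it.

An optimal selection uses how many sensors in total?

4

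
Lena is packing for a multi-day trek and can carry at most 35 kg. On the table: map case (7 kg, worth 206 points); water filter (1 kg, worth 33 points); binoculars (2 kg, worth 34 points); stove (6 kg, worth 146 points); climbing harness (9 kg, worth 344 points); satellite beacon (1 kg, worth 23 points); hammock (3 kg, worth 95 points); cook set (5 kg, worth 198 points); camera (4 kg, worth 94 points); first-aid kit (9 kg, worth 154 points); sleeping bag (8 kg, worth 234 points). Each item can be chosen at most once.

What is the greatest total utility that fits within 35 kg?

Filling by ratio: map case + water filter + climbing harness + satellite beacon + hammock + cook set + sleeping bag for 1133, with 1 kg left unused.
Dropping satellite beacon frees 1 kg; slotting in binoculars (2 kg) lifts the total to 1144 at 35 kg.

1144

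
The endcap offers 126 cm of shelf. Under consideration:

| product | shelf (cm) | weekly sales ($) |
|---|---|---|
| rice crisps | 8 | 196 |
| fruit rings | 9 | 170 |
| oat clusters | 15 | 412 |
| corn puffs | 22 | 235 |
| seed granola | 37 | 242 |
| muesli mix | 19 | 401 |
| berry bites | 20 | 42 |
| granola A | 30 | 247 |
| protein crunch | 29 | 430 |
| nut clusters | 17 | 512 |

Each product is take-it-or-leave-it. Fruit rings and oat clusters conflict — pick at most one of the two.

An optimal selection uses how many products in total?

6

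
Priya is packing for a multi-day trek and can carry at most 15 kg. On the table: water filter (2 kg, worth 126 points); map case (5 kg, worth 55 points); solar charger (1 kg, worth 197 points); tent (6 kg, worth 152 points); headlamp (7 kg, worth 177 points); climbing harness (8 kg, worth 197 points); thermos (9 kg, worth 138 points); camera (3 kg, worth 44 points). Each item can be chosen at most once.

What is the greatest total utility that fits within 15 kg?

564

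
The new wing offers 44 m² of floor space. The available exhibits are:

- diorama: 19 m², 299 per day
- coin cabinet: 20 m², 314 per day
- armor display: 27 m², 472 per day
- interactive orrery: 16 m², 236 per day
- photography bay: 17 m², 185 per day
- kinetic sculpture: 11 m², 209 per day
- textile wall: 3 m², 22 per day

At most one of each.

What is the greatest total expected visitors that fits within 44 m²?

708

Filling by ratio: armor display + kinetic sculpture + textile wall for 703, with 3 m² left unused.
Dropping kinetic sculpture and textile wall frees 14 m²; slotting in interactive orrery (16 m²) lifts the total to 708 at 43 m².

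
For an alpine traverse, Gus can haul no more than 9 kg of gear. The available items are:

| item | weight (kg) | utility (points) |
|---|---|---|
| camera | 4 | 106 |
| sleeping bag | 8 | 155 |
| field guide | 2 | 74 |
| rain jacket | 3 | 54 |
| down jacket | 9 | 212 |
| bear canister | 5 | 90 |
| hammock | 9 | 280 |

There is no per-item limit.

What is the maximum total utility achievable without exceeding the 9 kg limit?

296

The ratio ordering already packs tightly: 4×field guide, 8 kg, 296.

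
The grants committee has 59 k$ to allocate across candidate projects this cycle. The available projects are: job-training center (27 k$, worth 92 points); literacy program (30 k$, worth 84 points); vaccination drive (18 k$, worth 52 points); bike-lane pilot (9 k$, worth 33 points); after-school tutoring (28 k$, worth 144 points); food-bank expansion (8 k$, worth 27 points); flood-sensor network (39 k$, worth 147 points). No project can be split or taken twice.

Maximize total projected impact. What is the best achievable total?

A density-first pass picks bike-lane pilot + after-school tutoring + food-bank expansion — 204 at 45 k$.
The 17 k$ tied up in bike-lane pilot and food-bank expansion is better spent on job-training center — total rises to 236 (55 k$).
That's the maximum — no swap from here does better than 236.

236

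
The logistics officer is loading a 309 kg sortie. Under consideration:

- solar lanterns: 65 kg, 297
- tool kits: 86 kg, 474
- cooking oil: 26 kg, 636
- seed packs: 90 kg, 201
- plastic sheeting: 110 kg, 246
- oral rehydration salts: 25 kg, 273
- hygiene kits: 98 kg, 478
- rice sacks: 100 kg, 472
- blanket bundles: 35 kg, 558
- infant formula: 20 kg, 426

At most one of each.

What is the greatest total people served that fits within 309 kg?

Taking tool kits + cooking oil + oral rehydration salts + hygiene kits + blanket bundles + infant formula: 290 kg used, 2845 in people served.
No other feasible combination exceeds 2845.

2845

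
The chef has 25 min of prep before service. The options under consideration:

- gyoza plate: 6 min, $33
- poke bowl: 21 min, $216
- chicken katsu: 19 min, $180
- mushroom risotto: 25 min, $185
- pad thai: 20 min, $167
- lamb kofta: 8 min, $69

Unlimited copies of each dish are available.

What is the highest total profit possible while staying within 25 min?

216

Best packing: poke bowl — 21 min, 216 total.
Every other selection either busts 25 min or fails to beat 216.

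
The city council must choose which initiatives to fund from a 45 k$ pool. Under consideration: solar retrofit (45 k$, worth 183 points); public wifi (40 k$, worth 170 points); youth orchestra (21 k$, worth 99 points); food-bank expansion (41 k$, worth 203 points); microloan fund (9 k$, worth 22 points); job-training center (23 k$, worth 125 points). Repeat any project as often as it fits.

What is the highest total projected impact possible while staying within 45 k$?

The ratio ordering already packs tightly: youth orchestra + job-training center, 44 k$, 224.
The spare 1 k$ is too small for any remaining project, and no exchange beats 224.

224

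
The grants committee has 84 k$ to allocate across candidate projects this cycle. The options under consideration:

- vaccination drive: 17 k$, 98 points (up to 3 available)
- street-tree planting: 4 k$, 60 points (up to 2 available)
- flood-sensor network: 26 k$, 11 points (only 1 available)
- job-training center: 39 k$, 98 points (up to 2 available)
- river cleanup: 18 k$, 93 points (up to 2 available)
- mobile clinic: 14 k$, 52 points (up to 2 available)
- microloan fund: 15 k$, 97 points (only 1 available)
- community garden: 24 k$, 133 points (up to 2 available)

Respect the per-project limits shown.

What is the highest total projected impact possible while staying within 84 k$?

Filling by ratio: 3×vaccination drive + 2×street-tree planting + microloan fund for 511, with 10 k$ left unused.
Dropping microloan fund frees 15 k$; slotting in community garden (24 k$) lifts the total to 547 at 83 k$.
Nothing else within 84 k$ beats 547.

547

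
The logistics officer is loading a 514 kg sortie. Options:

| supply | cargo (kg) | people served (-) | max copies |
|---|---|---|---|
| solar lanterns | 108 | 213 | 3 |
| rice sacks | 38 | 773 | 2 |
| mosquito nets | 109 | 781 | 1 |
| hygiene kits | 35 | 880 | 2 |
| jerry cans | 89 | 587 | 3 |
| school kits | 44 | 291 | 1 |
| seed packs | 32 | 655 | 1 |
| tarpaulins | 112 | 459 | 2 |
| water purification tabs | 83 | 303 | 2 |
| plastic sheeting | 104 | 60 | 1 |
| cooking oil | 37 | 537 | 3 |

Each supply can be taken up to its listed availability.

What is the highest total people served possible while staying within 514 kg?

7037

Filling by ratio: 2×rice sacks + mosquito nets + 2×hygiene kits + school kits + seed packs + 3×cooking oil for 6644, with 72 kg left unused.
Replace mosquito nets with 2×jerry cans: the trade gains 393 net, giving 7037 at 511 kg.
Every other selection either busts 514 kg or exceeds an availability limit or fails to beat 7037.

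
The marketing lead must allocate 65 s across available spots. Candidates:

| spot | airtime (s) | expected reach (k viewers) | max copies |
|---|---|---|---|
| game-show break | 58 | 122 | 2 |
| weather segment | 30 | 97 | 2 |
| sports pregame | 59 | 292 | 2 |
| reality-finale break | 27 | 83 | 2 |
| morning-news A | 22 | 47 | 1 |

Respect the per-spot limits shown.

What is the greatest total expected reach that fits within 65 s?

292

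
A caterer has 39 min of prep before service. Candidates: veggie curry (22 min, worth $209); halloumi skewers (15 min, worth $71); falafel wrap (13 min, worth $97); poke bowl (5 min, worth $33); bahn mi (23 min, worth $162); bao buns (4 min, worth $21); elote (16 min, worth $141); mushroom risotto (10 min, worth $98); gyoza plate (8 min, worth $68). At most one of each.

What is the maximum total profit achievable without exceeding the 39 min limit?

350

Taking the top-ratio dishes first gives veggie curry + poke bowl + mushroom risotto for 340 (37 min).
Dropping poke bowl and mushroom risotto frees 15 min; slotting in elote (16 min) lifts the total to 350 at 38 min.
Next best is veggie curry + poke bowl + mushroom risotto at 340 (37 min) — short by 10.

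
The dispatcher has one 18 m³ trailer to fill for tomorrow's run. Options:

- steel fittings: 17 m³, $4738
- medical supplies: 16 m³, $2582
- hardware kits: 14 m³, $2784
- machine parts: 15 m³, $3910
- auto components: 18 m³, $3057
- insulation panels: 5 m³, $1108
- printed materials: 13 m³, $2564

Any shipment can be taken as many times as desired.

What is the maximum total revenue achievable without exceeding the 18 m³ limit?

4738

The ratio ordering already packs tightly: steel fittings, 17 m³, 4738.
The spare 1 m³ is too small for any remaining shipment, and no exchange beats 4738.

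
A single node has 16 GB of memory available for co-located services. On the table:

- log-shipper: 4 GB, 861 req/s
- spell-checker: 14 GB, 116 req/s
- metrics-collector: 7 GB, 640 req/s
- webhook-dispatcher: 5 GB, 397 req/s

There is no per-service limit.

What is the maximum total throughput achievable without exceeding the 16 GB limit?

Best packing: 4×log-shipper — 16 GB, 3444 total.

3444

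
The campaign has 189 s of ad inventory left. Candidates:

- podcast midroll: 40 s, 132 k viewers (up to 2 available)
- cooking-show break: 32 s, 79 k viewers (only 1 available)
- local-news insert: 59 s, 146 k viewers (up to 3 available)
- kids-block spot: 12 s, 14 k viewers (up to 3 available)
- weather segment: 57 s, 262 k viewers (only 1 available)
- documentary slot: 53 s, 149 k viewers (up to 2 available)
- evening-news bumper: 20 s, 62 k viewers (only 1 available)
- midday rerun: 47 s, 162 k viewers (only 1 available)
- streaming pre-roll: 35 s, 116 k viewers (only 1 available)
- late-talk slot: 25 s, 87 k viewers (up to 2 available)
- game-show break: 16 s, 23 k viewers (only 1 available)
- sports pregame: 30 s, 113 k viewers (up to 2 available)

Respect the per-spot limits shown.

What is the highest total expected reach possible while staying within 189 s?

The ratio heuristic lands on weather segment + evening-news bumper + 2×late-talk slot + 2×sports pregame (724) but leaves 2 s idle.
The 45 s tied up in evening-news bumper and late-talk slot is better spent on midday rerun — total rises to 737 (189 s).
That's the maximum — no swap from here does better than 737.

737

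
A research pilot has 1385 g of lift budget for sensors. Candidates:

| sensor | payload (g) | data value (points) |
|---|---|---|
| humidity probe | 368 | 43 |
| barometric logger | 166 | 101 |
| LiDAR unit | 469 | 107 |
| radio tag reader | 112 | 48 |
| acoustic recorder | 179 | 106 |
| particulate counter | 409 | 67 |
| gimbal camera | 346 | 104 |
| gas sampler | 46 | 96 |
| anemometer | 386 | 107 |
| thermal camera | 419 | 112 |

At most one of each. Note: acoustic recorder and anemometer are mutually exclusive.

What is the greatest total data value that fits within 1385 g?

567

Density check — gas sampler 2.09, barometric logger 0.61, acoustic recorder 0.59 are the best per g.
Best packing: barometric logger + radio tag reader + acoustic recorder + gimbal camera + gas sampler + thermal camera — 1268 g, 567 total.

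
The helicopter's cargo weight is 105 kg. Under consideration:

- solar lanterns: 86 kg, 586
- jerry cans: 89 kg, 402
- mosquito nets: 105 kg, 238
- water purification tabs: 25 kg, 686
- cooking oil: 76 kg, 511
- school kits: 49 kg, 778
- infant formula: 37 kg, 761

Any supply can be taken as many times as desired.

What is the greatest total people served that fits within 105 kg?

2744

4×water purification tabs uses 100 of the 105 kg and totals 2744.
Nothing else within 105 kg beats 2744.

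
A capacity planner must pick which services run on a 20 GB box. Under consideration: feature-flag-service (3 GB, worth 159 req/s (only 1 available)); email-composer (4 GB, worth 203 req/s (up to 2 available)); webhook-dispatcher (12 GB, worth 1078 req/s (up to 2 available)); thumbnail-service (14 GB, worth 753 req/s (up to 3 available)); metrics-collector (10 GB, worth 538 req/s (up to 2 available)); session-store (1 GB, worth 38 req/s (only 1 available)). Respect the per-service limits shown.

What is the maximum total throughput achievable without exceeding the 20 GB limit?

1484

A density-first pass picks feature-flag-service + email-composer + webhook-dispatcher + session-store — 1478 at 20 GB.
The 4 GB tied up in feature-flag-service and session-store is better spent on email-composer — total rises to 1484 (20 GB).
Every other selection either busts 20 GB or exceeds an availability limit or fails to beat 1484.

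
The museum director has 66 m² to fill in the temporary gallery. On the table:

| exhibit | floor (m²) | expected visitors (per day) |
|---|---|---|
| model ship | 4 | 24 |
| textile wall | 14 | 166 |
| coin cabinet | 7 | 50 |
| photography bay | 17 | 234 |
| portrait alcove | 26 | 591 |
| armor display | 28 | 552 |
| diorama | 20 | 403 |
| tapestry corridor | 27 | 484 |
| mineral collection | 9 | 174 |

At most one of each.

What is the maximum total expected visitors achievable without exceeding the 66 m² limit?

A density-first pass picks model ship + coin cabinet + portrait alcove + diorama + mineral collection — 1242 at 66 m².
The 31 m² tied up in model ship and coin cabinet and diorama is better spent on armor display — total rises to 1317 (63 m²).

1317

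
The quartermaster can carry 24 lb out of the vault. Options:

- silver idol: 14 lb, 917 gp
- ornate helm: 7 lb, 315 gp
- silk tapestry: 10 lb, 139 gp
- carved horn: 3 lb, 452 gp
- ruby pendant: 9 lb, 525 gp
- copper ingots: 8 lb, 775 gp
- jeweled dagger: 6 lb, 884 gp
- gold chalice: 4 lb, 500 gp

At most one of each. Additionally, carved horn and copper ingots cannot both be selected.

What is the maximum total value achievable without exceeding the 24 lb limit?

2361

Taking carved horn + ruby pendant + jeweled dagger + gold chalice: 22 lb used, 2361 in value.
Runner-up silver idol + jeweled dagger + gold chalice tops out at 2301.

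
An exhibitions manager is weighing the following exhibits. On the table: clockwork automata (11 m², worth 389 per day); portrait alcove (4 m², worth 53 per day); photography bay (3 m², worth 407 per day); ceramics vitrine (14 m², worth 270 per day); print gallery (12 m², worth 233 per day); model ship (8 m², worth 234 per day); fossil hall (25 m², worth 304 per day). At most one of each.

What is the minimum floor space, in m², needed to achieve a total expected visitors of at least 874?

Look for the lowest-floor combination reaching 874.
clockwork automata + photography bay + model ship reaches 1030 using 22 m².
No combination under 22 m² hits 874.

22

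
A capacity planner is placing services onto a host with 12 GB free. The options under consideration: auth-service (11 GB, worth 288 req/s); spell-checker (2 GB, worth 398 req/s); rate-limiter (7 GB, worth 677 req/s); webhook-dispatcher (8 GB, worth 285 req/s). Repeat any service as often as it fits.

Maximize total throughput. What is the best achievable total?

2388

The ratio ordering already packs tightly: 6×spell-checker, 12 GB, 2388.
Nothing else within 12 GB beats 2388.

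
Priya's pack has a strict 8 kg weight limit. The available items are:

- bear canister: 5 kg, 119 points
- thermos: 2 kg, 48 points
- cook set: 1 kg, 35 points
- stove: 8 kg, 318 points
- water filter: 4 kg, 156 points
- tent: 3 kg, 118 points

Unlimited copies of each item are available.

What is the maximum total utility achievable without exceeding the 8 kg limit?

Best packing: stove — 8 kg, 318 total.
That's the maximum — no swap from here does better than 318.

318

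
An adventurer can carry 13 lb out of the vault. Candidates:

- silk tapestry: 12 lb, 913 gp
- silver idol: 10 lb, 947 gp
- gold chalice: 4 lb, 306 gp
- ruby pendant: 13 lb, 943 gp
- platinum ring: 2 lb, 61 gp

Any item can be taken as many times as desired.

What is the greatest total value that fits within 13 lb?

1008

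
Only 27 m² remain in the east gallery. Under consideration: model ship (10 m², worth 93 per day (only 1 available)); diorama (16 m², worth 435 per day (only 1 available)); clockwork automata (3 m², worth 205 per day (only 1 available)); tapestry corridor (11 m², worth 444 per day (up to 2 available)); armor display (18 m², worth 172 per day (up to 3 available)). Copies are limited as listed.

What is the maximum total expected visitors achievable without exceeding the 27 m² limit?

1093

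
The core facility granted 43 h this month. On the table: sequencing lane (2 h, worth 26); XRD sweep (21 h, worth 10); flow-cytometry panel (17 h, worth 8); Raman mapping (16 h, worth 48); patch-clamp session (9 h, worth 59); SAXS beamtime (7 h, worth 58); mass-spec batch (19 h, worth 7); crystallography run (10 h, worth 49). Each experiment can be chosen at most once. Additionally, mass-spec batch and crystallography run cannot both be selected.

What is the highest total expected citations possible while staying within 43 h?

214

A density-first pass picks sequencing lane + patch-clamp session + SAXS beamtime + crystallography run — 192 at 28 h.
Replace sequencing lane with Raman mapping: the trade gains 22 net, giving 214 at 42 h.
That's the maximum — no feasible swap from here does better than 214.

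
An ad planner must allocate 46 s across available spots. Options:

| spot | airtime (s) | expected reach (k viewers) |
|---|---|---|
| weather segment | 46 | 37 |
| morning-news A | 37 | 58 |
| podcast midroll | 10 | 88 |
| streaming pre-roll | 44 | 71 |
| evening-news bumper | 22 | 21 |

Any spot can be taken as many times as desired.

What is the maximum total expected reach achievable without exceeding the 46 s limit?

Best packing: 4×podcast midroll — 40 s, 352 total.

352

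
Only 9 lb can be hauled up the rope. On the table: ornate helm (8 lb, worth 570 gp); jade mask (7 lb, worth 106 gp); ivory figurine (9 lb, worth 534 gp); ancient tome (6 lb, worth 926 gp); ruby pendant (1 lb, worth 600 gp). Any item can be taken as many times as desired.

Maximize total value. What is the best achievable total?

5400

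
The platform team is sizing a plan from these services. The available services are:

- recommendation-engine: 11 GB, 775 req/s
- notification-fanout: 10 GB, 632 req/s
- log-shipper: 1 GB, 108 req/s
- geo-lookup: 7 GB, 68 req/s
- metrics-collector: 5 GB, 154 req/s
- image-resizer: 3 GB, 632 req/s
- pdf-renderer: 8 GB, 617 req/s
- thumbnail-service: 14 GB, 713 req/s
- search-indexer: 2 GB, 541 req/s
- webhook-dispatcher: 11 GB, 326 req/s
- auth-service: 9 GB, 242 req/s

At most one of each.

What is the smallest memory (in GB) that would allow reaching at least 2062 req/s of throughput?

21

Minimise GB subject to total throughput ≥ 2062.
Taking recommendation-engine + metrics-collector + image-resizer + search-indexer gives 2102 (≥ 2062) for 21 GB.
Below 21 GB the best achievable stays under 2062.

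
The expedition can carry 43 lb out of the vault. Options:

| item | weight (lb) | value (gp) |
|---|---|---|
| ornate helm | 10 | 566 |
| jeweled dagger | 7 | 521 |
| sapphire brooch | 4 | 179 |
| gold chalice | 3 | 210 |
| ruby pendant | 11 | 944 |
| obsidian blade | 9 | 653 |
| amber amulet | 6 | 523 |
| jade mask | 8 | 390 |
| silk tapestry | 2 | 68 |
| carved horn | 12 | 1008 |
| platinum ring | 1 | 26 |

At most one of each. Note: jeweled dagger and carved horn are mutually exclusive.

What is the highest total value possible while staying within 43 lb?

3406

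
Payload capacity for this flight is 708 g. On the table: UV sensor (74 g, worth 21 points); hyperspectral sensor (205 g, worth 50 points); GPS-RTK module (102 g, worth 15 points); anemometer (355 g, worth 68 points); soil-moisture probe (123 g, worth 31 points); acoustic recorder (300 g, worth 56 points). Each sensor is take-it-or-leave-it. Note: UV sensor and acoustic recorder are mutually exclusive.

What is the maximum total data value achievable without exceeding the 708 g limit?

Hyperspectral sensor + anemometer + soil-moisture probe uses 683 of the 708 g and totals 149.
Runner-up UV sensor + hyperspectral sensor + anemometer tops out at 139.

149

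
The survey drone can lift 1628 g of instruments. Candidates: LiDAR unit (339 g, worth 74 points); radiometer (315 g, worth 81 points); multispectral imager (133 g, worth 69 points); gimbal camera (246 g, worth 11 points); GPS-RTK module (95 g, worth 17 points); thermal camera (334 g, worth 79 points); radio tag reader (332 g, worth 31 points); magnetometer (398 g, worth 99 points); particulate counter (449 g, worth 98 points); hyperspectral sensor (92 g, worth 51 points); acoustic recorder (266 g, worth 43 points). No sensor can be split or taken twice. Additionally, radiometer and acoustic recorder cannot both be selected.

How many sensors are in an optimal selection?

Optimal total is 453.
LiDAR unit + radiometer + multispectral imager + thermal camera + magnetometer + hyperspectral sensor hits 453 at 1611 g.
Any selection reaching 453 contains exactly 6 sensors.

6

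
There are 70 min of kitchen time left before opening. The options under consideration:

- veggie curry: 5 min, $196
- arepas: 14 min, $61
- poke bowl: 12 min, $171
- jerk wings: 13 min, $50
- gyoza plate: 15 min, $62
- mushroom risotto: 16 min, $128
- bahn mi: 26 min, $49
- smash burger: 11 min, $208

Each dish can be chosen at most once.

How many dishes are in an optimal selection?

Best achievable profit is 765.
One optimal bundle: veggie curry + poke bowl + gyoza plate + mushroom risotto + smash burger (59 min).
Any selection reaching 765 contains exactly 5 dishes.

5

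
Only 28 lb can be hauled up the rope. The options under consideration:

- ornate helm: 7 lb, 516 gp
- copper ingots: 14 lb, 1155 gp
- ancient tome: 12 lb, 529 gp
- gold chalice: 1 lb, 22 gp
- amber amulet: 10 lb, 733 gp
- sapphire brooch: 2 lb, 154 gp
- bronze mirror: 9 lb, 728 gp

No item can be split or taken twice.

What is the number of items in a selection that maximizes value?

4

Optimal total is 2131.
ornate helm + amber amulet + sapphire brooch + bronze mirror hits 2131 at 28 lb.
Any selection reaching 2131 contains exactly 4 items.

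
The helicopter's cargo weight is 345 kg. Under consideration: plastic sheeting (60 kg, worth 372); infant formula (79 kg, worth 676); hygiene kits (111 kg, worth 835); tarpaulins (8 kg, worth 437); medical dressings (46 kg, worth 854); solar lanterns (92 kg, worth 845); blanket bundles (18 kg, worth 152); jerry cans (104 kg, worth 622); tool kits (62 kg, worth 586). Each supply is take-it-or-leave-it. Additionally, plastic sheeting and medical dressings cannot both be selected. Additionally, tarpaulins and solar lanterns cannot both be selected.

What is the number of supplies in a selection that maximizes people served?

6

Best achievable people served is 3540.
One optimal bundle: infant formula + hygiene kits + tarpaulins + medical dressings + blanket bundles + tool kits (324 kg).
Any selection reaching 3540 contains exactly 6 supplies.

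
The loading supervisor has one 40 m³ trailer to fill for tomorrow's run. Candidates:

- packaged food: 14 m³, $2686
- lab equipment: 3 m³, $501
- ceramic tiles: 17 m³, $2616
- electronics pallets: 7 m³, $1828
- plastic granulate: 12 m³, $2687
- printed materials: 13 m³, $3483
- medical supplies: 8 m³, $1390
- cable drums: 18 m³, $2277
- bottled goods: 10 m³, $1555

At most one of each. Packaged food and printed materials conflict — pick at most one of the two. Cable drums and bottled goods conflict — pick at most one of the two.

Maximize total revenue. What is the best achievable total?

9388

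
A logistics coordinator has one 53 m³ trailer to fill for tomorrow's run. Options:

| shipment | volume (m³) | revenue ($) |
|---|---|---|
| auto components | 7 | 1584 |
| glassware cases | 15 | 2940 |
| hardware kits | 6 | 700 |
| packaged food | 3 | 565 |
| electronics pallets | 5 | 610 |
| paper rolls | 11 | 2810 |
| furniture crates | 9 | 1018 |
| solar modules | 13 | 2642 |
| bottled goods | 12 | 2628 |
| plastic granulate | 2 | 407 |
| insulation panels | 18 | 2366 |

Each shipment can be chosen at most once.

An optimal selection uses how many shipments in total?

The maximum revenue within 53 m³ is 11427.
For example glassware cases + paper rolls + solar modules + bottled goods + plastic granulate achieves it, using 53 m³.
Every optimal selection uses 5 shipments.

5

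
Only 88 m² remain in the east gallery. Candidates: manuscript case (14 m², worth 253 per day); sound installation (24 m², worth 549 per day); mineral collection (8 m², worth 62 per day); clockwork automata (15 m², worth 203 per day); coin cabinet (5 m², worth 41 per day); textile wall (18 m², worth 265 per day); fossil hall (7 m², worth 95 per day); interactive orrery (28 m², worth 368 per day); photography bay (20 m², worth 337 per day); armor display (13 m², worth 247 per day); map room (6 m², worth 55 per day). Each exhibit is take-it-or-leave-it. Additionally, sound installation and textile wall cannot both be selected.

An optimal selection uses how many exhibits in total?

5

Optimal total is 1589.
One optimal bundle: manuscript case + sound installation + clockwork automata + photography bay + armor display (86 m²).
Any selection reaching 1589 contains exactly 5 exhibits.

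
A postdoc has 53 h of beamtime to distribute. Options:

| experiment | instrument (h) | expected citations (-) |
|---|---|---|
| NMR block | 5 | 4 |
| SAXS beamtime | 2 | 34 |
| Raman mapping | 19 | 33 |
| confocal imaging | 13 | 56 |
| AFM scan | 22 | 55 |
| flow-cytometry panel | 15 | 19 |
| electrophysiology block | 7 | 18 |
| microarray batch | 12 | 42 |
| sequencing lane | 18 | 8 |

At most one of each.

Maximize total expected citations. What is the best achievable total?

187

Greedy by ratio would take SAXS beamtime + Raman mapping + confocal imaging + electrophysiology block + microarray batch: 53 h used, total 183.
Replace Raman mapping and electrophysiology block with AFM scan: the trade gains 4 net, giving 187 at 49 h.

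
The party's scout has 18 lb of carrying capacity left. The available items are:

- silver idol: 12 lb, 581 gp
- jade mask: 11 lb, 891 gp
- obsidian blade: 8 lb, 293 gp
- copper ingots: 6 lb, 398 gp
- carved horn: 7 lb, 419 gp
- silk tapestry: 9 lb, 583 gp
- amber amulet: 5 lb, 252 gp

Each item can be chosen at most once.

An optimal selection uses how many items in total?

2

The maximum value within 18 lb is 1310.
For example jade mask + carved horn achieves it, using 18 lb.
Any selection reaching 1310 contains exactly 2 items.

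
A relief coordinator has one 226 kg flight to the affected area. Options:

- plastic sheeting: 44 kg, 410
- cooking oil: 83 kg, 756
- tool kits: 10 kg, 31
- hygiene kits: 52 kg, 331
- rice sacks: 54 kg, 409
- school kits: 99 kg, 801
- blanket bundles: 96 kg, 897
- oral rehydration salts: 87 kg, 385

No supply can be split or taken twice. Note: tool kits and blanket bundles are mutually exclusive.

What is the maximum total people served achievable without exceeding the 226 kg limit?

2063

By people served per kg: blanket bundles 9.34, plastic sheeting 9.32, cooking oil 9.11, school kits 8.09 lead.
The ratio ordering already packs tightly: plastic sheeting + cooking oil + blanket bundles, 223 kg, 2063.
The closest alternative, plastic sheeting + cooking oil + school kits, reaches only 1967.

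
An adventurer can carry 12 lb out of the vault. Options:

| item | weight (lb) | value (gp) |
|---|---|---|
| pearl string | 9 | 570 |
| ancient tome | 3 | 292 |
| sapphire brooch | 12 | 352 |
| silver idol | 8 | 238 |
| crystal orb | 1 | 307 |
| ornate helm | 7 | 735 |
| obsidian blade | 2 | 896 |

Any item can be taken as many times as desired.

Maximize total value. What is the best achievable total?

5376

Best packing: 6×obsidian blade — 12 lb, 5376 total.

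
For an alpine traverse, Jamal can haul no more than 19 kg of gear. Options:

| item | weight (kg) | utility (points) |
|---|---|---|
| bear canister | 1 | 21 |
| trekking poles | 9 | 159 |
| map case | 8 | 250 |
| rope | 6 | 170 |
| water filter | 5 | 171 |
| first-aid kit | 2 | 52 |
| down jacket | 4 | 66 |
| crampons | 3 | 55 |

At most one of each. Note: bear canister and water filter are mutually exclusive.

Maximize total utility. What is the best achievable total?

591

Map case + rope + water filter uses 19 of the 19 kg and totals 591.
Next best is map case + water filter + first-aid kit + down jacket at 539 (19 kg) — short by 52.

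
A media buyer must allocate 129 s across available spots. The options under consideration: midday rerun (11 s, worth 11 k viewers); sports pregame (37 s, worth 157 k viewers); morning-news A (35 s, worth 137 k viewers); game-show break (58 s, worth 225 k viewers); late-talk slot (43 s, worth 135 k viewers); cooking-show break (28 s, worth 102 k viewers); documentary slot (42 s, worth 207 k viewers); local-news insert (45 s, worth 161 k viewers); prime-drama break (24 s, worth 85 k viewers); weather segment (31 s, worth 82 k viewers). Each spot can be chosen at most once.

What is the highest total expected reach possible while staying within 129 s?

A density-first pass picks midday rerun + sports pregame + morning-news A + documentary slot — 512 at 125 s.
Using the slack differently, game-show break + cooking-show break + documentary slot comes to 534 at 128 s.

534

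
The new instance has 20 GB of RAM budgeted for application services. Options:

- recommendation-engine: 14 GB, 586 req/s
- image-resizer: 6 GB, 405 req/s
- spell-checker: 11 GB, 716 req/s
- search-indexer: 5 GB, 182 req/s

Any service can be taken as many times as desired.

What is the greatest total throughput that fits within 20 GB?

1215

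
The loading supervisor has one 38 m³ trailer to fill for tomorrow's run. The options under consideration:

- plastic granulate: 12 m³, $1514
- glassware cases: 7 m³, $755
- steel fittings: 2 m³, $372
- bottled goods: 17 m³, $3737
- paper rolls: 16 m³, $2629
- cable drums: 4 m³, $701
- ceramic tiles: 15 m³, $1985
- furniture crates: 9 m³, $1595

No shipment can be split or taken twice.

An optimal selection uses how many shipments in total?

Best achievable revenue is 7067.
One optimal bundle: bottled goods + paper rolls + cable drums (37 m³).
Every optimal selection uses 3 shipments.

3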